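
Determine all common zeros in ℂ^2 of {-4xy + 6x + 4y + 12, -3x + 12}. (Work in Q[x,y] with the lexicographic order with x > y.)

{(4, 3)}

Compute a lex Gröbner basis by Buchberger's algorithm.
f_1 = -4xy + 6x + 4y + 12, LT = xy.
f_2 = -3x + 12, LT = x.

S(f_1,f_2): lcm = xy. S = -\tfrac{3}{2}x + 3y - 3.
  leading term x: subtract (\tfrac{1}{2})·f_2 from -\tfrac{3}{2}x + 3y - 3 → 3y - 9
  leading term y: no divisor's leading term divides it; move 3y to the remainder.
  leading term 1: no divisor's leading term divides it; move -9 to the remainder.
  remainder 3y - 9 ≠ 0; add h_3 = 3y - 9 to the basis.

The other S-polynomials (S(f_1,h_3), S(f_2,h_3)) all reduce to 0 modulo the current basis, so we have a Gröbner basis.
Inter-reduce: drop elements whose leading term is divisible by another's, tail-reduce, and make monic.
Reduced Gröbner basis: {x - 4, y - 3}.

A lex Gröbner basis eliminates variables successively. Here y - 3 depends only on y, with roots {3}; lifting each root through the earlier basis elements recovers the full solutions.
  y = 3: the earlier basis element becomes x - 4 = 0, giving x = 4 — point (4, 3).
Substituting each solution back into the original system confirms all equations vanish.
This is the nonlinear analogue of row-reducing a linear system.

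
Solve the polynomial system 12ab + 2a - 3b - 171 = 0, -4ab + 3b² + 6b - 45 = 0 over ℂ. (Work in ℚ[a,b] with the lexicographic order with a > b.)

{(3, 5), (1213/16 - 31*sqrt(1609)/16, -41/12 - sqrt(1609)/12), (1213/16 + 31*sqrt(1609)/16, -41/12 + sqrt(1609)/12)}

Compute a lex Gröbner basis by Buchberger's algorithm.
f_1 = 12ab + 2a - 3b - 171, LT = ab.
f_2 = -4ab + 3b² + 6b - 45, LT = ab.

S(f_1,f_2): lcm = ab. S = ⅙a + ¾b² + 5/4b - 51/2.
  leading term a: no divisor's leading term divides it; move ⅙a to the remainder.
  leading term b²: no divisor's leading term divides it; move ¾b² to the remainder.
  leading term b: no divisor's leading term divides it; move 5/4b to the remainder.
  leading term 1: no divisor's leading term divides it; move -51/2 to the remainder.
  remainder ⅙a + ¾b² + 5/4b - 51/2 ≠ 0; add h_3 = ⅙a + ¾b² + 5/4b - 51/2 to the basis.

S(f_1,h_3): lcm = ab. S = ⅙a - 9/2b³ - 15/2b² + 611/4b - 57/4.
  leading term a: subtract (1)·h_3 from ⅙a - 9/2b³ - 15/2b² + 611/4b - 57/4 → -9/2b³ - 33/4b² + 303/2b + 45/4
  leading term b³: no divisor's leading term divides it; move -9/2b³ to the remainder.
  leading term b²: no divisor's leading term divides it; move -33/4b² to the remainder.
  leading term b: no divisor's leading term divides it; move 303/2b to the remainder.
  leading term 1: no divisor's leading term divides it; move 45/4 to the remainder.
  remainder -9/2b³ - 33/4b² + 303/2b + 45/4 ≠ 0; add h_4 = -9/2b³ - 33/4b² + 303/2b + 45/4 to the basis.

The other S-polynomials (S(f_2,h_3), S(f_1,h_4), S(f_2,h_4), S(h_3,h_4)) all reduce to 0 modulo the current basis, so we have a Gröbner basis.
Inter-reduce: drop elements whose leading term is divisible by another's, tail-reduce, and make monic.
Reduced Gröbner basis: {a + 9/2b² + 15/2b - 153, b³ + 11/6b² - 101/3b - 5/2}.

Since the basis is lex-ordered, b³ + 11/6b² - 101/3b - 5/2 is univariate in b. Its roots are {5, -41/12 - sqrt(1609)/12, -41/12 + sqrt(1609)/12}. Back-substituting each root into the other basis elements fixes the other coordinates.
  b = 5: the earlier basis element becomes a - 3 = 0, giving a = 3 — point (3, 5).
  b = -41/12 - sqrt(1609)/12: the earlier basis element becomes a - 1213/16 + 31*sqrt(1609)/16 = 0, giving a = 1213/16 - 31*sqrt(1609)/16 — point (1213/16 - 31*sqrt(1609)/16, -41/12 - sqrt(1609)/12).
  b = -41/12 + sqrt(1609)/12: the earlier basis element becomes a - 31*sqrt(1609)/16 - 1213/16 = 0, giving a = 1213/16 + 31*sqrt(1609)/16 — point (1213/16 + 31*sqrt(1609)/16, -41/12 + sqrt(1609)/12).
Each listed point satisfies every original equation (direct substitution).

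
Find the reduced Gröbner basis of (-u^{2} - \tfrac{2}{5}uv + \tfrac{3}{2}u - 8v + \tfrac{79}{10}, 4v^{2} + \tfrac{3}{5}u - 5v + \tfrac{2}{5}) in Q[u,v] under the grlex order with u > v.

f_1 = -u^{2} - \tfrac{2}{5}uv + \tfrac{3}{2}u - 8v + \tfrac{79}{10}, LT = u^{2}.
f_2 = 4v^{2} + \tfrac{3}{5}u - 5v + \tfrac{2}{5}, LT = v^{2}.

The S-polynomials (S(f_1,f_2)) all reduce to 0 modulo the current basis, so we have a Gröbner basis.

G = {u^{2} + \tfrac{2}{5}uv - \tfrac{3}{2}u + 8v - \tfrac{79}{10}, v^{2} + \tfrac{3}{20}u - \tfrac{5}{4}v + \tfrac{1}{10}}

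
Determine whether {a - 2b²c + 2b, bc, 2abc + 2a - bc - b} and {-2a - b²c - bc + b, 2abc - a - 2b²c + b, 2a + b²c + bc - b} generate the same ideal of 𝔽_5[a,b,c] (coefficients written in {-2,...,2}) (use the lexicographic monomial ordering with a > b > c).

No, the ideals differ.

Two ideals are equal iff their reduced Gröbner bases coincide (the reduced basis is unique for a fixed ordering).
Buchberger on the first generating set:
f_1 = a - 2b²c + 2b, LT = a.
f_2 = bc, LT = bc.
f_3 = 2abc + 2a - bc - b, LT = abc.

The S-polynomials (S(f_1,f_2), S(f_1,f_3), S(f_2,f_3)) all reduce to 0 modulo the current basis, so we have a Gröbner basis.
Inter-reduce: drop elements whose leading term is divisible by another's, tail-reduce, and make monic.
Reduced Gröbner basis: {a + 2b, bc}.

Buchberger on the second generating set:
h_1 = -2a - b²c - bc + b, LT = a.
h_2 = 2abc - a - 2b²c + b, LT = abc.
h_3 = 2a + b²c + bc - b, LT = a.

S(h_1,h_2): lcm = abc. S = -2a - 2b³c² - 2b²c² - 2b²c + 2b.
  leading term a: subtract (1)·h_1 from -2a - 2b³c² - 2b²c² - 2b²c + 2b → -2b³c² - 2b²c² - b²c + bc + b
  leading term b³c²: no divisor's leading term divides it; move -2b³c² to the remainder.
  leading term b²c²: no divisor's leading term divides it; move -2b²c² to the remainder.
  leading term b²c: no divisor's leading term divides it; move -b²c to the remainder.
  leading term bc: no divisor's leading term divides it; move bc to the remainder.
  leading term b: no divisor's leading term divides it; move b to the remainder.
  remainder -2b³c² - 2b²c² - b²c + bc + b ≠ 0; add k_4 = -2b³c² - 2b²c² - b²c + bc + b to the basis.

The other S-polynomials (S(h_1,h_3), S(h_2,h_3), S(h_1,k_4), S(h_2,k_4), S(h_3,k_4)) all reduce to 0 modulo the current basis, so we have a Gröbner basis.
Inter-reduce: drop elements whose leading term is divisible by another's, tail-reduce, and make monic.
Reduced Gröbner basis: {a - 2b²c - 2bc + 2b, b³c² + b²c² - 2b²c + 2bc + 2b}.

Since the reduced bases disagree, the two ideals are not the same.
The choice of monomial ordering does not affect the verdict — as long as both bases are computed under the same ordering, their equality decides ideal equality.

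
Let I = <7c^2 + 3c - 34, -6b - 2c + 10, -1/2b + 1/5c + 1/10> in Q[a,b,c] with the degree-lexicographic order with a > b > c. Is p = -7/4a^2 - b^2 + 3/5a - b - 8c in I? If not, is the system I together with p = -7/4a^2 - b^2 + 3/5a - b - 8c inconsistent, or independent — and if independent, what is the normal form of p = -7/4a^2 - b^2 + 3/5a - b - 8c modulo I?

First compute the reduced Gröbner basis of I by Buchberger's algorithm.
f_1 = 7c^2 + 3c - 34, LT = c^2.
f_2 = -6b - 2c + 10, LT = b.
f_3 = -1/2b + 1/5c + 1/10, LT = b.

S(f_1,f_2): leading monomials are coprime, so the S-polynomial reduces to 0 (Buchberger's first criterion).
S(f_1,f_3): leading monomials are coprime, so the S-polynomial reduces to 0 (Buchberger's first criterion).
S(f_2,f_3): lcm = b. S = 11/15c - 22/15.
  leading term c: no divisor's leading term divides it; move 11/15c to the remainder.
  leading term 1: no divisor's leading term divides it; move -22/15 to the remainder.
  remainder 11/15c - 22/15 ≠ 0; add h_4 = 11/15c - 22/15 to the basis.

S(f_1,h_4): lcm = c^2. S = 17/7c - 34/7.
  leading term c: subtract (255/77)·h_4 from 17/7c - 34/7 → 0
  remainder 0.

S(f_2,h_4): leading monomials are coprime, so the S-polynomial reduces to 0 (Buchberger's first criterion).
S(f_3,h_4): leading monomials are coprime, so the S-polynomial reduces to 0 (Buchberger's first criterion).
Every S-polynomial of the final basis reduces to 0, so we have a Gröbner basis.
Inter-reduce: drop elements whose leading term is divisible by another's, tail-reduce, and make monic.
Reduced Gröbner basis: {b - 1, c - 2}.
Label its elements g_1 = b - 1, g_2 = c - 2.

Reduce p = -7/4a^2 - b^2 + 3/5a - b - 8c modulo G:
  leading term a^2: no divisor's leading term divides it; move -7/4a^2 to the remainder.
  leading term b^2: subtract (-b)·g_1 from -b^2 + 3/5a - b - 8c → 3/5a - 2b - 8c
  leading term a: no divisor's leading term divides it; move 3/5a to the remainder.
  leading term b: subtract (-2)·g_1 from -2b - 8c → -8c - 2
  leading term c: subtract (-8)·g_2 from -8c - 2 → -18
  leading term 1: no divisor's leading term divides it; move -18 to the remainder.
  normal form = -7/4a^2 + 3/5a - 18.
The normal form is nonzero, so p ∉ I. Since p minus its normal form lies in I, I + (p) = I + (r) where r = -7/4a^2 + 3/5a - 18; decide whether this ideal is the whole ring.
Run Buchberger on G together with r (pairs among the g_i already reduce to 0 since G is a Gröbner basis):
g_1 = b - 1, LT = b.
g_2 = c - 2, LT = c.
r = -7/4a^2 + 3/5a - 18, LT = a^2.

S(g_1,g_2): leading monomials are coprime, so the S-polynomial reduces to 0 (Buchberger's first criterion).
S(g_1,r): leading monomials are coprime, so the S-polynomial reduces to 0 (Buchberger's first criterion).
S(g_2,r): leading monomials are coprime, so the S-polynomial reduces to 0 (Buchberger's first criterion).
Every S-polynomial of the final basis reduces to 0, so we have a Gröbner basis.
Inter-reduce: drop elements whose leading term is divisible by another's, tail-reduce, and make monic.
Reduced Gröbner basis: {a^2 - 12/35a + 72/7, b - 1, c - 2}.
The reduced Gröbner basis of I + (p) is {a^2 - 12/35a + 72/7, b - 1, c - 2} ≠ {1}, a proper ideal, so the enlarged system stays consistent: p is independent of I, with normal form -7/4a^2 + 3/5a - 18.

The remainder on division by a Gröbner basis is unique — it is the normal form.

-7/4a^2 - b^2 + 3/5a - b - 8c is independent of I; its normal form modulo I is -7/4a^2 + 3/5a - 18.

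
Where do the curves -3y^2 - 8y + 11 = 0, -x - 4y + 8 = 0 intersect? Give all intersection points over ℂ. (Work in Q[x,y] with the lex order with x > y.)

{(68/3, -11/3), (4, 1)}

Compute a lex Gröbner basis by Buchberger's algorithm.
f_1 = -3y^2 - 8y + 11, LT = y^2.
f_2 = -x - 4y + 8, LT = x.

The S-polynomials (S(f_1,f_2)) all reduce to 0 modulo the current basis, so we have a Gröbner basis.
Inter-reduce: drop elements whose leading term is divisible by another's, tail-reduce, and make monic.
Reduced Gröbner basis: {x + 4y - 8, y^2 + 8/3y - 11/3}.

From the last basis element, y^2 + 8/3y - 11/3 = 0, so y takes values in {-11/3, 1}. Each choice, substituted upward through the basis, yields the corresponding point(s) of the solution set.
  y = -11/3: the earlier basis element becomes x - 68/3 = 0, giving x = 68/3 — point (68/3, -11/3).
  y = 1: the earlier basis element becomes x - 4 = 0, giving x = 4 — point (4, 1).
Zero-dimensionality of the ideal guarantees finitely many solutions over ℂ.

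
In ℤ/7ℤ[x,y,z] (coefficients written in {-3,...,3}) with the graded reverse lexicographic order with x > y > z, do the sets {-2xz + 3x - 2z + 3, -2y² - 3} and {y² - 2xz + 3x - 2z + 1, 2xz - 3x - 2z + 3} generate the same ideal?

Equality of ideals is decidable: compute both reduced Gröbner bases (unique for the ordering) and check whether they agree.
Buchberger on the first generating set:
f_1 = -2xz + 3x - 2z + 3, LT = xz.
f_2 = -2y² - 3, LT = y².

S(f_1,f_2): leading monomials are coprime, so the S-polynomial reduces to 0 (Buchberger's first criterion).
Every S-polynomial of the final basis reduces to 0, so we have a Gröbner basis.
Inter-reduce: drop elements whose leading term is divisible by another's, tail-reduce, and make monic.
Reduced Gröbner basis: {y² - 2, xz + 2x + z + 2}.

Buchberger on the second generating set:
h_1 = y² - 2xz + 3x - 2z + 1, LT = y².
h_2 = 2xz - 3x - 2z + 3, LT = xz.

S(h_1,h_2): leading monomials are coprime, so the S-polynomial reduces to 0 (Buchberger's first criterion).
Every S-polynomial of the final basis reduces to 0, so we have a Gröbner basis.
Inter-reduce: drop elements whose leading term is divisible by another's, tail-reduce, and make monic.
Reduced Gröbner basis: {y² + 3z - 3, xz + 2x - z - 2}.

The bases are distinct; the ideals are different.

No, the ideals differ.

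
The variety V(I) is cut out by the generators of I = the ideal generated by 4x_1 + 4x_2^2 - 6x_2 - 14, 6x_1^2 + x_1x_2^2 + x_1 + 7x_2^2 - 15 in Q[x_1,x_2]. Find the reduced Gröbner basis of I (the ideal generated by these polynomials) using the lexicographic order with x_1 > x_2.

The reduced Gröbner basis is the canonical form of the ideal for this ordering.

f_1 = 4x_1 + 4x_2^2 - 6x_2 - 14, LT = x_1.
f_2 = 6x_1^2 + x_1x_2^2 + x_1 + 7x_2^2 - 15, LT = x_1^2.

S(f_1,f_2): lcm = x_1^2. S = 5/6x_1x_2^2 - 3/2x_1x_2 - 11/3x_1 - 7/6x_2^2 + 5/2.
  leading term x_1x_2^2: subtract (5/24x_2^2)·f_1 from 5/6x_1x_2^2 - 3/2x_1x_2 - 11/3x_1 - 7/6x_2^2 + 5/2 → -3/2x_1x_2 - 11/3x_1 - 5/6x_2^4 + 5/4x_2^3 + 7/4x_2^2 + 5/2
  leading term x_1x_2: subtract (-3/8x_2)·f_1 from -3/2x_1x_2 - 11/3x_1 - 5/6x_2^4 + 5/4x_2^3 + 7/4x_2^2 + 5/2 → -11/3x_1 - 5/6x_2^4 + 11/4x_2^3 - 1/2x_2^2 - 21/4x_2 + 5/2
  leading term x_1: subtract (-11/12)·f_1 from -11/3x_1 - 5/6x_2^4 + 11/4x_2^3 - 1/2x_2^2 - 21/4x_2 + 5/2 → -5/6x_2^4 + 11/4x_2^3 + 19/6x_2^2 - 43/4x_2 - 31/3
  leading term x_2^4: no divisor's leading term divides it; move -5/6x_2^4 to the remainder.
  leading term x_2^3: no divisor's leading term divides it; move 11/4x_2^3 to the remainder.
  leading term x_2^2: no divisor's leading term divides it; move 19/6x_2^2 to the remainder.
  leading term x_2: no divisor's leading term divides it; move -43/4x_2 to the remainder.
  leading term 1: no divisor's leading term divides it; move -31/3 to the remainder.
  remainder -5/6x_2^4 + 11/4x_2^3 + 19/6x_2^2 - 43/4x_2 - 31/3 ≠ 0; add g_3 = -5/6x_2^4 + 11/4x_2^3 + 19/6x_2^2 - 43/4x_2 - 31/3 to the basis.

The other S-polynomials (S(f_1,g_3), S(f_2,g_3)) all reduce to 0 modulo the current basis, so we have a Gröbner basis.
Inter-reduce: drop elements whose leading term is divisible by another's, tail-reduce, and make monic.

G = {x_1 + x_2^2 - 3/2x_2 - 7/2, x_2^4 - 33/10x_2^3 - 19/5x_2^2 + 129/10x_2 + 62/5}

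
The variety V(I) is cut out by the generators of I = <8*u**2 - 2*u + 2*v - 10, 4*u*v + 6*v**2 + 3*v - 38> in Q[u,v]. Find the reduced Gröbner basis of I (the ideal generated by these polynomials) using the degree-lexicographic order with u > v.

This is the nonlinear analogue of row-reducing a linear system.

f_1 = 8*u**2 - 2*u + 2*v - 10, LT = u**2.
f_2 = 4*u*v + 6*v**2 + 3*v - 38, LT = u*v.

S(f_1,f_2): lcm = u**2*v. S = -3/2*u*v**2 - u*v + 1/4*v**2 + 19/2*u - 5/4*v.
  leading term u*v**2: subtract (-3/8*v)·f_2 from -3/2*u*v**2 - u*v + 1/4*v**2 + 19/2*u - 5/4*v → 9/4*v**3 - u*v + 11/8*v**2 + 19/2*u - 31/2*v
  leading term v**3: no divisor's leading term divides it; move 9/4*v**3 to the remainder.
  leading term u*v: subtract (-1/4)·f_2 from -u*v + 11/8*v**2 + 19/2*u - 31/2*v → 23/8*v**2 + 19/2*u - 59/4*v - 19/2
  leading term v**2: no divisor's leading term divides it; move 23/8*v**2 to the remainder.
  leading term u: no divisor's leading term divides it; move 19/2*u to the remainder.
  leading term v: no divisor's leading term divides it; move -59/4*v to the remainder.
  leading term 1: no divisor's leading term divides it; move -19/2 to the remainder.
  remainder 9/4*v**3 + 23/8*v**2 + 19/2*u - 59/4*v - 19/2 ≠ 0; add g_3 = 9/4*v**3 + 23/8*v**2 + 19/2*u - 59/4*v - 19/2 to the basis.

S(f_1,g_3): leading monomials are coprime, so the S-polynomial reduces to 0 (Buchberger's first criterion).
S(f_2,g_3): lcm = u*v**3. S = 3/2*v**4 - 23/18*u*v**2 + 3/4*v**3 - 38/9*u**2 + 59/9*u*v - 19/2*v**2 + 38/9*u.
  leading term v**4: subtract (2/3*v)·g_3 from 3/2*v**4 - 23/18*u*v**2 + 3/4*v**3 - 38/9*u**2 + 59/9*u*v - 19/2*v**2 + 38/9*u → -23/18*u*v**2 - 7/6*v**3 - 38/9*u**2 + 2/9*u*v + 1/3*v**2 + 38/9*u + 19/3*v
  leading term u*v**2: subtract (-23/72*v)·f_2 from -23/18*u*v**2 - 7/6*v**3 - 38/9*u**2 + 2/9*u*v + 1/3*v**2 + 38/9*u + 19/3*v → 3/4*v**3 - 38/9*u**2 + 2/9*u*v + 31/24*v**2 + 38/9*u - 209/36*v
  leading term v**3: subtract (1/3)·g_3 from 3/4*v**3 - 38/9*u**2 + 2/9*u*v + 31/24*v**2 + 38/9*u - 209/36*v → -38/9*u**2 + 2/9*u*v + 1/3*v**2 + 19/18*u - 8/9*v + 19/6
  leading term u**2: subtract (-19/36)·f_1 from -38/9*u**2 + 2/9*u*v + 1/3*v**2 + 19/18*u - 8/9*v + 19/6 → 2/9*u*v + 1/3*v**2 + 1/6*v - 19/9
  leading term u*v: subtract (1/18)·f_2 from 2/9*u*v + 1/3*v**2 + 1/6*v - 19/9 → 0
  remainder 0.

Every S-polynomial of the final basis reduces to 0, so we have a Gröbner basis.

G = {v**3 + 23/18*v**2 + 38/9*u - 59/9*v - 38/9, u**2 - 1/4*u + 1/4*v - 5/4, u*v + 3/2*v**2 + 3/4*v - 19/2}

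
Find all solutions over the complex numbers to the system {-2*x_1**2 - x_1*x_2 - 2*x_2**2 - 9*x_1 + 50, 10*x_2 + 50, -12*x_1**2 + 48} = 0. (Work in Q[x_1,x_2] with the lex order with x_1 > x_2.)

{(-2, -5)}

Compute a lex Gröbner basis by Buchberger's algorithm.
f_1 = -2*x_1**2 - x_1*x_2 - 9*x_1 - 2*x_2**2 + 50, LT = x_1**2.
f_2 = 10*x_2 + 50, LT = x_2.
f_3 = -12*x_1**2 + 48, LT = x_1**2.

S(f_1,f_3): lcm = x_1**2. S = 1/2*x_1*x_2 + 9/2*x_1 + x_2**2 - 21.
  leading term x_1*x_2: subtract (1/20*x_1)·f_2 from 1/2*x_1*x_2 + 9/2*x_1 + x_2**2 - 21 → 2*x_1 + x_2**2 - 21
  leading term x_1: no divisor's leading term divides it; move 2*x_1 to the remainder.
  leading term x_2**2: subtract (1/10*x_2)·f_2 from x_2**2 - 21 → -5*x_2 - 21
  leading term x_2: subtract (-1/2)·f_2 from -5*x_2 - 21 → 4
  leading term 1: no divisor's leading term divides it; move 4 to the remainder.
  remainder 2*x_1 + 4 ≠ 0; add h_4 = 2*x_1 + 4 to the basis.

The other S-polynomials (S(f_1,f_2), S(f_2,f_3), S(f_1,h_4), S(f_2,h_4), S(f_3,h_4)) all reduce to 0 modulo the current basis, so we have a Gröbner basis.
Inter-reduce: drop elements whose leading term is divisible by another's, tail-reduce, and make monic.
Reduced Gröbner basis: {x_1 + 2, x_2 + 5}.

Elimination: the polynomial x_2 + 5 lies in the elimination ideal for x_2, so x_2 ∈ {-5}. For each such x_2, the remaining basis elements (now univariate) give the rest of the solution.
  x_2 = -5: the earlier basis element becomes x_1 + 2 = 0, giving x_1 = -2 — point (-2, -5).
Check: every point annihilates each of the original generators.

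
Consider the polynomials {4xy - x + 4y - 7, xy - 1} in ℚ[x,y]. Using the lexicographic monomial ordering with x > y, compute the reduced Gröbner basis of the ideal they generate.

G = {x - 4y + 3, y² - ¾y - ¼}

f_1 = 4xy - x + 4y - 7, LT = xy.
f_2 = xy - 1, LT = xy.

S(f_1,f_2): lcm = xy. S = -¼x + y - ¾.
  leading term x: no divisor's leading term divides it; move -¼x to the remainder.
  leading term y: no divisor's leading term divides it; move y to the remainder.
  leading term 1: no divisor's leading term divides it; move -¾ to the remainder.
  remainder -¼x + y - ¾ ≠ 0; add g_3 = -¼x + y - ¾ to the basis.

S(f_1,g_3): lcm = xy. S = -¼x + 4y² - 2y - 7/4.
  leading term x: subtract (1)·g_3 from -¼x + 4y² - 2y - 7/4 → 4y² - 3y - 1
  leading term y²: no divisor's leading term divides it; move 4y² to the remainder.
  leading term y: no divisor's leading term divides it; move -3y to the remainder.
  leading term 1: no divisor's leading term divides it; move -1 to the remainder.
  remainder 4y² - 3y - 1 ≠ 0; add g_4 = 4y² - 3y - 1 to the basis.

The other S-polynomials (S(f_2,g_3), S(f_1,g_4), S(f_2,g_4), S(g_3,g_4)) all reduce to 0 modulo the current basis, so we have a Gröbner basis.
Inter-reduce: drop elements whose leading term is divisible by another's, tail-reduce, and make monic.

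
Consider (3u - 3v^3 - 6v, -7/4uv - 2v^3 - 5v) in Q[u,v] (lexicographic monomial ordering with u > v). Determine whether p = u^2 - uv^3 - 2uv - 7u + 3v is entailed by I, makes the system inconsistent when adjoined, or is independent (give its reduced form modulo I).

First compute the reduced Gröbner basis of I by Buchberger's algorithm.
f_1 = 3u - 3v^3 - 6v, LT = u.
f_2 = -7/4uv - 2v^3 - 5v, LT = uv.

S(f_1,f_2): lcm = uv. S = -v^4 - 8/7v^3 - 2v^2 - 20/7v.
  leading term v^4: no divisor's leading term divides it; move -v^4 to the remainder.
  leading term v^3: no divisor's leading term divides it; move -8/7v^3 to the remainder.
  leading term v^2: no divisor's leading term divides it; move -2v^2 to the remainder.
  leading term v: no divisor's leading term divides it; move -20/7v to the remainder.
  remainder -v^4 - 8/7v^3 - 2v^2 - 20/7v ≠ 0; add h_3 = -v^4 - 8/7v^3 - 2v^2 - 20/7v to the basis.

The other S-polynomials (S(f_1,h_3), S(f_2,h_3)) all reduce to 0 modulo the current basis, so we have a Gröbner basis.
Inter-reduce: drop elements whose leading term is divisible by another's, tail-reduce, and make monic.
Reduced Gröbner basis: {u - v^3 - 2v, v^4 + 8/7v^3 + 2v^2 + 20/7v}.
Label its elements g_1 = u - v^3 - 2v, g_2 = v^4 + 8/7v^3 + 2v^2 + 20/7v.

Reduce p = u^2 - uv^3 - 2uv - 7u + 3v modulo G:
  leading term u^2: subtract (u)·g_1 from u^2 - uv^3 - 2uv - 7u + 3v → -7u + 3v
  leading term u: subtract (-7)·g_1 from -7u + 3v → -7v^3 - 11v
  leading term v^3: no divisor's leading term divides it; move -7v^3 to the remainder.
  leading term v: no divisor's leading term divides it; move -11v to the remainder.
  normal form = -7v^3 - 11v.
The normal form is nonzero, so p ∉ I. Since p minus its normal form lies in I, I + (p) = I + (r) where r = -7v^3 - 11v; decide whether this ideal is the whole ring.
Run Buchberger on G together with r (pairs among the g_i already reduce to 0 since G is a Gröbner basis):
g_1 = u - v^3 - 2v, LT = u.
g_2 = v^4 + 8/7v^3 + 2v^2 + 20/7v, LT = v^4.
r = -7v^3 - 11v, LT = v^3.

S(g_2,r): lcm = v^4. S = 8/7v^3 + 3/7v^2 + 20/7v.
  leading term v^3: subtract (-8/49)·r from 8/7v^3 + 3/7v^2 + 20/7v → 3/7v^2 + 52/49v
  leading term v^2: no divisor's leading term divides it; move 3/7v^2 to the remainder.
  leading term v: no divisor's leading term divides it; move 52/49v to the remainder.
  remainder 3/7v^2 + 52/49v ≠ 0; add m_4 = 3/7v^2 + 52/49v to the basis.

S(r,m_4): lcm = v^3. S = -52/21v^2 + 11/7v.
  leading term v^2: subtract (-52/9)·m_4 from -52/21v^2 + 11/7v → 3397/441v
  leading term v: no divisor's leading term divides it; move 3397/441v to the remainder.
  remainder 3397/441v ≠ 0; add m_5 = 3397/441v to the basis.

The other S-polynomials (S(g_1,g_2), S(g_1,r), S(g_1,m_4), S(g_2,m_4), S(g_1,m_5), S(g_2,m_5), S(r,m_5), S(m_4,m_5)) all reduce to 0 modulo the current basis, so we have a Gröbner basis.
Inter-reduce: drop elements whose leading term is divisible by another's, tail-reduce, and make monic.
Reduced Gröbner basis: {u, v}.
The reduced Gröbner basis of I + (p) is {u, v} ≠ {1}, a proper ideal, so the enlarged system stays consistent: p is independent of I, with normal form -7v^3 - 11v.

u^2 - uv^3 - 2uv - 7u + 3v is independent of I; its normal form modulo I is -7v^3 - 11v.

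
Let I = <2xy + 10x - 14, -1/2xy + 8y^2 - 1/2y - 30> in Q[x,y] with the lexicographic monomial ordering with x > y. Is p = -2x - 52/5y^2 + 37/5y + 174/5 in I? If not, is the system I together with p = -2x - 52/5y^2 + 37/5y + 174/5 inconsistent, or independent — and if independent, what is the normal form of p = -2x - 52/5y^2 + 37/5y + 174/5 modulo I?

Adjoining -2x - 52/5y^2 + 37/5y + 174/5 makes the ideal the whole ring: the system is inconsistent.

First compute the reduced Gröbner basis of I by Buchberger's algorithm.
f_1 = 2xy + 10x - 14, LT = xy.
f_2 = -1/2xy + 8y^2 - 1/2y - 30, LT = xy.

S(f_1,f_2): lcm = xy. S = 5x + 16y^2 - y - 67.
  leading term x: no divisor's leading term divides it; move 5x to the remainder.
  leading term y^2: no divisor's leading term divides it; move 16y^2 to the remainder.
  leading term y: no divisor's leading term divides it; move -y to the remainder.
  leading term 1: no divisor's leading term divides it; move -67 to the remainder.
  remainder 5x + 16y^2 - y - 67 ≠ 0; add h_3 = 5x + 16y^2 - y - 67 to the basis.

S(f_1,h_3): lcm = xy. S = 5x - 16/5y^3 + 1/5y^2 + 67/5y - 7.
  leading term x: subtract (1)·h_3 from 5x - 16/5y^3 + 1/5y^2 + 67/5y - 7 → -16/5y^3 - 79/5y^2 + 72/5y + 60
  leading term y^3: no divisor's leading term divides it; move -16/5y^3 to the remainder.
  leading term y^2: no divisor's leading term divides it; move -79/5y^2 to the remainder.
  leading term y: no divisor's leading term divides it; move 72/5y to the remainder.
  leading term 1: no divisor's leading term divides it; move 60 to the remainder.
  remainder -16/5y^3 - 79/5y^2 + 72/5y + 60 ≠ 0; add h_4 = -16/5y^3 - 79/5y^2 + 72/5y + 60 to the basis.

The other S-polynomials (S(f_2,h_3), S(f_1,h_4), S(f_2,h_4), S(h_3,h_4)) all reduce to 0 modulo the current basis, so we have a Gröbner basis.
Inter-reduce: drop elements whose leading term is divisible by another's, tail-reduce, and make monic.
Reduced Gröbner basis: {x + 16/5y^2 - 1/5y - 67/5, y^3 + 79/16y^2 - 9/2y - 75/4}.
Label its elements g_1 = x + 16/5y^2 - 1/5y - 67/5, g_2 = y^3 + 79/16y^2 - 9/2y - 75/4.

Reduce p = -2x - 52/5y^2 + 37/5y + 174/5 modulo G:
  leading term x: subtract (-2)·g_1 from -2x - 52/5y^2 + 37/5y + 174/5 → -4y^2 + 7y + 8
  leading term y^2: no divisor's leading term divides it; move -4y^2 to the remainder.
  leading term y: no divisor's leading term divides it; move 7y to the remainder.
  leading term 1: no divisor's leading term divides it; move 8 to the remainder.
  normal form = -4y^2 + 7y + 8.
The normal form is nonzero, so p ∉ I. Since p minus its normal form lies in I, I + (p) = I + (r) where r = -4y^2 + 7y + 8; decide whether this ideal is the whole ring.
Run Buchberger on G together with r (pairs among the g_i already reduce to 0 since G is a Gröbner basis):
g_1 = x + 16/5y^2 - 1/5y - 67/5, LT = x.
g_2 = y^3 + 79/16y^2 - 9/2y - 75/4, LT = y^3.
r = -4y^2 + 7y + 8, LT = y^2.

S(g_2,r): lcm = y^3. S = 107/16y^2 - 5/2y - 75/4.
  leading term y^2: subtract (-107/64)·r from 107/16y^2 - 5/2y - 75/4 → 589/64y - 43/8
  leading term y: no divisor's leading term divides it; move 589/64y to the remainder.
  leading term 1: no divisor's leading term divides it; move -43/8 to the remainder.
  remainder 589/64y - 43/8 ≠ 0; add m_4 = 589/64y - 43/8 to the basis.

S(g_2,m_4): lcm = y^3. S = 52035/9424y^2 - 9/2y - 75/4.
  leading term y^2: subtract (-52035/37696)·r from 52035/9424y^2 - 9/2y - 75/4 → 194613/37696y - 36315/4712
  leading term y: subtract (194613/346921)·m_4 from 194613/37696y - 36315/4712 → -1627647/346921
  leading term 1: no divisor's leading term divides it; move -1627647/346921 to the remainder.
  remainder -1627647/346921 ≠ 0; add m_5 = -1627647/346921 to the basis.

The other S-polynomials (S(g_1,g_2), S(g_1,r), S(g_1,m_4), S(r,m_4), S(g_1,m_5), S(g_2,m_5), S(r,m_5), S(m_4,m_5)) all reduce to 0 modulo the current basis, so we have a Gröbner basis.
Inter-reduce: drop elements whose leading term is divisible by another's, tail-reduce, and make monic.
Reduced Gröbner basis: {1}.
The reduced Gröbner basis of I + (p) is {1}: the ideal is the whole ring, so the enlarged system has no common solution — adjoining p is inconsistent.

Ideal membership is decidable via reduction modulo a Gröbner basis.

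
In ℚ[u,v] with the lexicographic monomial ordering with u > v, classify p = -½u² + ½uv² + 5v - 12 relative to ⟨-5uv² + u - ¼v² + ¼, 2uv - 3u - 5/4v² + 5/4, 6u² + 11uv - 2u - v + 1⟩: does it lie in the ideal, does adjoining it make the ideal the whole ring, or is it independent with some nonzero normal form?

First compute the reduced Gröbner basis of I by Buchberger's algorithm.
f_1 = -5uv² + u - ¼v² + ¼, LT = uv².
f_2 = 2uv - 3u - 5/4v² + 5/4, LT = uv.
f_3 = 6u² + 11uv - 2u - v + 1, LT = u².

S(f_1,f_2): lcm = uv². S = 3/2uv - ⅕u + ⅝v³ + 1/20v² - ⅝v - 1/20.
  reduce S modulo (f_1, f_2, f_3):
  remainder 41/20u + ⅝v³ + 79/80v² - ⅝v - 79/80 ≠ 0; add h_4 = 41/20u + ⅝v³ + 79/80v² - ⅝v - 79/80 to the basis.

S(f_1,f_3): lcm = u²v². S = -⅕u² - 11/6uv³ + 23/60uv² - 1/20u + ⅙v³ - ⅙v².
  reduce S modulo (f_1, f_2, f_3, h_4):
  remainder 1331/4920v³ - 1639/9840v² - 45/328v + 109/3280 ≠ 0; add h_5 = 1331/4920v³ - 1639/9840v² - 45/328v + 109/3280 to the basis.

S(f_2,f_3): lcm = u²v. S = -3/2u² - 59/24uv² + ⅓uv + ⅝u + ⅙v² - ⅙v.
  reduce S modulo (f_1, f_2, f_3, h_4, h_5):
  remainder -1841/2904v² + 3565/15972v + 13121/31944 ≠ 0; add h_6 = -1841/2904v² + 3565/15972v + 13121/31944 to the basis.

S(f_1,h_4): lcm = uv². S = -⅕u - 25/82v⁵ - 79/164v⁴ + 25/82v³ + 109/205v² - 1/20.
  reduce S modulo (f_1, f_2, f_3, h_4, h_5, h_6):
  remainder -30705344/3261443801v + 30705344/3261443801 ≠ 0; add h_7 = -30705344/3261443801v + 30705344/3261443801 to the basis.

The other S-polynomials (S(f_2,h_4), S(f_3,h_4), S(f_1,h_5), S(f_2,h_5), S(f_3,h_5), S(h_4,h_5), S(f_1,h_6), S(f_2,h_6), S(f_3,h_6), S(h_4,h_6), S(h_5,h_6), S(f_1,h_7), S(f_2,h_7), S(f_3,h_7), S(h_4,h_7), S(h_5,h_7), S(h_6,h_7)) all reduce to 0 modulo the current basis, so we have a Gröbner basis.
Inter-reduce: drop elements whose leading term is divisible by another's, tail-reduce, and make monic.
Reduced Gröbner basis: {u, v - 1}.
Label its elements g_1 = u, g_2 = v - 1.

Reduce p = -½u² + ½uv² + 5v - 12 modulo G:
  leading term u²: subtract (-½u)·g_1 from -½u² + ½uv² + 5v - 12 → ½uv² + 5v - 12
  leading term uv²: subtract (½v²)·g_1 from ½uv² + 5v - 12 → 5v - 12
  leading term v: subtract (5)·g_2 from 5v - 12 → -7
  leading term 1: no divisor's leading term divides it; move -7 to the remainder.
  normal form = -7.
The normal form is nonzero, so p ∉ I. Since p minus its normal form lies in I, I + (p) = I + (r) where r = -7; decide whether this ideal is the whole ring.
Here r = -7 is a nonzero constant, hence a unit: 1 ∈ I + (p), the Gröbner basis of I + (p) is {1}, and the enlarged system has no common solution — adjoining p is inconsistent.

Adjoining -½u² + ½uv² + 5v - 12 makes the ideal the whole ring: the system is inconsistent.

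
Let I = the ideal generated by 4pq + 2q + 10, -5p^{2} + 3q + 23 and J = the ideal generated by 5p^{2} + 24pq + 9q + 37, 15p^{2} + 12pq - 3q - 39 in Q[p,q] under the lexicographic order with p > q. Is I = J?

Equality of ideals is decidable: compute both reduced Gröbner bases (unique for the ordering) and check whether they agree.
Buchberger on the first generating set:
f_1 = 4pq + 2q + 10, LT = pq.
f_2 = -5p^{2} + 3q + 23, LT = p^{2}.

S(f_1,f_2): lcm = p^{2}q. S = \tfrac{1}{2}pq + \tfrac{5}{2}p + \tfrac{3}{5}q^{2} + \tfrac{23}{5}q.
  reduce S modulo (f_1, f_2):
  remainder \tfrac{5}{2}p + \tfrac{3}{5}q^{2} + \tfrac{87}{20}q - \tfrac{5}{4} ≠ 0; add g_3 = \tfrac{5}{2}p + \tfrac{3}{5}q^{2} + \tfrac{87}{20}q - \tfrac{5}{4} to the basis.

S(f_1,g_3): lcm = pq. S = -\tfrac{6}{25}q^{3} - \tfrac{87}{50}q^{2} + q + \tfrac{5}{2}.
  reduce S modulo (f_1, f_2, g_3):
  remainder -\tfrac{6}{25}q^{3} - \tfrac{87}{50}q^{2} + q + \tfrac{5}{2} ≠ 0; add g_4 = -\tfrac{6}{25}q^{3} - \tfrac{87}{50}q^{2} + q + \tfrac{5}{2} to the basis.

The other S-polynomials (S(f_2,g_3), S(f_1,g_4), S(f_2,g_4), S(g_3,g_4)) all reduce to 0 modulo the current basis, so we have a Gröbner basis.
Inter-reduce: drop elements whose leading term is divisible by another's, tail-reduce, and make monic.
Reduced Gröbner basis: {p + \tfrac{6}{25}q^{2} + \tfrac{87}{50}q - \tfrac{1}{2}, q^{3} + \tfrac{29}{4}q^{2} - \tfrac{25}{6}q - \tfrac{125}{12}}.

Buchberger on the second generating set:
h_1 = 5p^{2} + 24pq + 9q + 37, LT = p^{2}.
h_2 = 15p^{2} + 12pq - 3q - 39, LT = p^{2}.

S(h_1,h_2): lcm = p^{2}. S = 4pq + 2q + 10.
  reduce S modulo (h_1, h_2):
  remainder 4pq + 2q + 10 ≠ 0; add k_3 = 4pq + 2q + 10 to the basis.

S(h_1,k_3): lcm = p^{2}q. S = \tfrac{24}{5}pq^{2} - \tfrac{1}{2}pq - \tfrac{5}{2}p + \tfrac{9}{5}q^{2} + \tfrac{37}{5}q.
  reduce S modulo (h_1, h_2, k_3):
  remainder -\tfrac{5}{2}p - \tfrac{3}{5}q^{2} - \tfrac{87}{20}q + \tfrac{5}{4} ≠ 0; add k_4 = -\tfrac{5}{2}p - \tfrac{3}{5}q^{2} - \tfrac{87}{20}q + \tfrac{5}{4} to the basis.

S(k_3,k_4): lcm = pq. S = -\tfrac{6}{25}q^{3} - \tfrac{87}{50}q^{2} + q + \tfrac{5}{2}.
  reduce S modulo (h_1, h_2, k_3, k_4):
  remainder -\tfrac{6}{25}q^{3} - \tfrac{87}{50}q^{2} + q + \tfrac{5}{2} ≠ 0; add k_5 = -\tfrac{6}{25}q^{3} - \tfrac{87}{50}q^{2} + q + \tfrac{5}{2} to the basis.

The other S-polynomials (S(h_2,k_3), S(h_1,k_4), S(h_2,k_4), S(h_1,k_5), S(h_2,k_5), S(k_3,k_5), S(k_4,k_5)) all reduce to 0 modulo the current basis, so we have a Gröbner basis.
Inter-reduce: drop elements whose leading term is divisible by another's, tail-reduce, and make monic.
Reduced Gröbner basis: {p + \tfrac{6}{25}q^{2} + \tfrac{87}{50}q - \tfrac{1}{2}, q^{3} + \tfrac{29}{4}q^{2} - \tfrac{25}{6}q - \tfrac{125}{12}}.

The two bases agree; hence the ideals are identical.

Yes, the ideals are equal.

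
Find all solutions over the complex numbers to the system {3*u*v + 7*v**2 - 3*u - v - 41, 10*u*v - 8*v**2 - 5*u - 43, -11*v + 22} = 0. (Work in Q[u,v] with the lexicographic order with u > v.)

{(5, 2)}

Compute a lex Gröbner basis by Buchberger's algorithm.
f_1 = 3*u*v - 3*u + 7*v**2 - v - 41, LT = u*v.
f_2 = 10*u*v - 5*u - 8*v**2 - 43, LT = u*v.
f_3 = -11*v + 22, LT = v.

S(f_1,f_2): lcm = u*v. S = -1/2*u + 47/15*v**2 - 1/3*v - 281/30.
  reduce S modulo (f_1, f_2, f_3):
  remainder -1/2*u + 5/2 ≠ 0; add h_4 = -1/2*u + 5/2 to the basis.

The other S-polynomials (S(f_1,f_3), S(f_2,f_3), S(f_1,h_4), S(f_2,h_4), S(f_3,h_4)) all reduce to 0 modulo the current basis, so we have a Gröbner basis.
Inter-reduce: drop elements whose leading term is divisible by another's, tail-reduce, and make monic.
Reduced Gröbner basis: {u - 5, v - 2}.

The lex basis is triangular: the last element involves only v. Solving v - 2 = 0 gives v ∈ {2}; substituting each value into the earlier elements determines the remaining variables.
  v = 2: the earlier basis element becomes u - 5 = 0, giving u = 5 — point (5, 2).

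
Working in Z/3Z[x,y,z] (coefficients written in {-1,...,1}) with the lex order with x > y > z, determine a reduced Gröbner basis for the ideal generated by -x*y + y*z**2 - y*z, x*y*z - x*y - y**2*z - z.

G = {x*y - y*z**2 + y*z, x*z - z**3 + z**2, y**2*z - y*z**3 - y*z**2 - y*z + z}

The reduced Gröbner basis is the canonical form of the ideal for this ordering.

f_1 = -x*y + y*z**2 - y*z, LT = x*y.
f_2 = x*y*z - x*y - y**2*z - z, LT = x*y*z.

S(f_1,f_2): lcm = x*y*z. S = x*y + y**2*z - y*z**3 + y*z**2 + z.
  leading term x*y: subtract (-1)·f_1 from x*y + y**2*z - y*z**3 + y*z**2 + z → y**2*z - y*z**3 - y*z**2 - y*z + z
  leading term y**2*z: no divisor's leading term divides it; move y**2*z to the remainder.
  leading term y*z**3: no divisor's leading term divides it; move -y*z**3 to the remainder.
  leading term y*z**2: no divisor's leading term divides it; move -y*z**2 to the remainder.
  leading term y*z: no divisor's leading term divides it; move -y*z to the remainder.
  leading term z: no divisor's leading term divides it; move z to the remainder.
  remainder y**2*z - y*z**3 - y*z**2 - y*z + z ≠ 0; add g_3 = y**2*z - y*z**3 - y*z**2 - y*z + z to the basis.

S(f_1,g_3): lcm = x*y**2*z. S = x*y*z**3 + x*y*z**2 + x*y*z - x*z - y**2*z**3 + y**2*z**2.
  leading term x*y*z**3: subtract (-z**3)·f_1 from x*y*z**3 + x*y*z**2 + x*y*z - x*z - y**2*z**3 + y**2*z**2 → x*y*z**2 + x*y*z - x*z - y**2*z**3 + y**2*z**2 + y*z**5 - y*z**4
  leading term x*y*z**2: subtract (-z**2)·f_1 from x*y*z**2 + x*y*z - x*z - y**2*z**3 + y**2*z**2 + y*z**5 - y*z**4 → x*y*z - x*z - y**2*z**3 + y**2*z**2 + y*z**5 - y*z**3
  leading term x*y*z: subtract (-z)·f_1 from x*y*z - x*z - y**2*z**3 + y**2*z**2 + y*z**5 - y*z**3 → -x*z - y**2*z**3 + y**2*z**2 + y*z**5 - y*z**2
  leading term x*z: no divisor's leading term divides it; move -x*z to the remainder.
  leading term y**2*z**3: subtract (-z**2)·g_3 from -y**2*z**3 + y**2*z**2 + y*z**5 - y*z**2 → y**2*z**2 - y*z**4 - y*z**3 - y*z**2 + z**3
  leading term y**2*z**2: subtract (z)·g_3 from y**2*z**2 - y*z**4 - y*z**3 - y*z**2 + z**3 → z**3 - z**2
  leading term z**3: no divisor's leading term divides it; move z**3 to the remainder.
  leading term z**2: no divisor's leading term divides it; move -z**2 to the remainder.
  remainder -x*z + z**3 - z**2 ≠ 0; add g_4 = -x*z + z**3 - z**2 to the basis.

The other S-polynomials (S(f_2,g_3), S(f_1,g_4), S(f_2,g_4), S(g_3,g_4)) all reduce to 0 modulo the current basis, so we have a Gröbner basis.
Inter-reduce: drop elements whose leading term is divisible by another's, tail-reduce, and make monic.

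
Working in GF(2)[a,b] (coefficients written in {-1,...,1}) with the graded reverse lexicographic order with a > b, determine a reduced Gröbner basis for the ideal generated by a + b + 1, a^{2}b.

The reduced Gröbner basis is the canonical form of the ideal for this ordering.

f_1 = a + b + 1, LT = a.
f_2 = a^{2}b, LT = a^{2}b.

S(f_1,f_2): lcm = a^{2}b. S = ab^{2} + ab.
  leading term ab^{2}: subtract (b^{2})·f_1 from ab^{2} + ab → b^{3} + ab + b^{2}
  leading term b^{3}: no divisor's leading term divides it; move b^{3} to the remainder.
  leading term ab: subtract (b)·f_1 from ab + b^{2} → b
  leading term b: no divisor's leading term divides it; move b to the remainder.
  remainder b^{3} + b ≠ 0; add g_3 = b^{3} + b to the basis.

The other S-polynomials (S(f_1,g_3), S(f_2,g_3)) all reduce to 0 modulo the current basis, so we have a Gröbner basis.
Inter-reduce: drop elements whose leading term is divisible by another's, tail-reduce, and make monic.

G = {b^{3} + b, a + b + 1}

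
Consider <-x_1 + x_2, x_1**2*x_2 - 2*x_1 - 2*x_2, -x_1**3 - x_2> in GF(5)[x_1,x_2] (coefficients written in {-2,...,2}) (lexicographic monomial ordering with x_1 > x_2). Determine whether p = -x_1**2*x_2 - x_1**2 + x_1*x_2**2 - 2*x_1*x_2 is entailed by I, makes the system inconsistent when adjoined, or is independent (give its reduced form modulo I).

-x_1**2*x_2 - x_1**2 + x_1*x_2**2 - 2*x_1*x_2 is independent of I; its normal form modulo I is 2*x_2**2.

First compute the reduced Gröbner basis of I by Buchberger's algorithm.
f_1 = -x_1 + x_2, LT = x_1.
f_2 = x_1**2*x_2 - 2*x_1 - 2*x_2, LT = x_1**2*x_2.
f_3 = -x_1**3 - x_2, LT = x_1**3.

S(f_1,f_2): lcm = x_1**2*x_2. S = -x_1*x_2**2 + 2*x_1 + 2*x_2.
  reduce S modulo (f_1, f_2, f_3):
  remainder -x_2**3 - x_2 ≠ 0; add h_4 = -x_2**3 - x_2 to the basis.

The other S-polynomials (S(f_1,f_3), S(f_2,f_3), S(f_1,h_4), S(f_2,h_4), S(f_3,h_4)) all reduce to 0 modulo the current basis, so we have a Gröbner basis.
Inter-reduce: drop elements whose leading term is divisible by another's, tail-reduce, and make monic.
Reduced Gröbner basis: {x_1 - x_2, x_2**3 + x_2}.
Label its elements g_1 = x_1 - x_2, g_2 = x_2**3 + x_2.

Reduce p = -x_1**2*x_2 - x_1**2 + x_1*x_2**2 - 2*x_1*x_2 modulo G:
  leading term x_1**2*x_2: subtract (-x_1*x_2)·g_1 from -x_1**2*x_2 - x_1**2 + x_1*x_2**2 - 2*x_1*x_2 → -x_1**2 - 2*x_1*x_2
  leading term x_1**2: subtract (-x_1)·g_1 from -x_1**2 - 2*x_1*x_2 → 2*x_1*x_2
  leading term x_1*x_2: subtract (2*x_2)·g_1 from 2*x_1*x_2 → 2*x_2**2
  leading term x_2**2: no divisor's leading term divides it; move 2*x_2**2 to the remainder.
  normal form = 2*x_2**2.
The normal form is nonzero, so p ∉ I. Since p minus its normal form lies in I, I + (p) = I + (r) where r = 2*x_2**2; decide whether this ideal is the whole ring.
Run Buchberger on G together with r (pairs among the g_i already reduce to 0 since G is a Gröbner basis):
g_1 = x_1 - x_2, LT = x_1.
g_2 = x_2**3 + x_2, LT = x_2**3.
r = 2*x_2**2, LT = x_2**2.

S(g_2,r): lcm = x_2**3. S = x_2.
  reduce S modulo (g_1, g_2, r):
  remainder x_2 ≠ 0; add m_4 = x_2 to the basis.

The other S-polynomials (S(g_1,g_2), S(g_1,r), S(g_1,m_4), S(g_2,m_4), S(r,m_4)) all reduce to 0 modulo the current basis, so we have a Gröbner basis.
Inter-reduce: drop elements whose leading term is divisible by another's, tail-reduce, and make monic.
Reduced Gröbner basis: {x_1, x_2}.
The reduced Gröbner basis of I + (p) is {x_1, x_2} ≠ {1}, a proper ideal, so the enlarged system stays consistent: p is independent of I, with normal form 2*x_2**2.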